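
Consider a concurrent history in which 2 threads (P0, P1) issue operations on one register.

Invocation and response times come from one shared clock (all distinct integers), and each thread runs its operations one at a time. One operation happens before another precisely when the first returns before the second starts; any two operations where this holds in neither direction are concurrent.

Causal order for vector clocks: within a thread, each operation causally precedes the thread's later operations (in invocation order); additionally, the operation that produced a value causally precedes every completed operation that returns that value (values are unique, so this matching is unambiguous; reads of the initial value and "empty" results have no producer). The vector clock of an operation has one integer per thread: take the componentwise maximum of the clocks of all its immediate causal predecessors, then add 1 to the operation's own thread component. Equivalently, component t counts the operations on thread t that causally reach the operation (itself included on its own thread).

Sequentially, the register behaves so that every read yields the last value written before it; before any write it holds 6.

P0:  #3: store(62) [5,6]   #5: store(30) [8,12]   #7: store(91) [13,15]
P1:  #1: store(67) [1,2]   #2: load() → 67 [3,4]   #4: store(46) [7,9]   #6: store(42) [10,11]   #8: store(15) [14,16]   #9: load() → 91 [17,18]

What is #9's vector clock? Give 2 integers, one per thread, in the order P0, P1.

(3, 6)

#1, invoked 1, has no incoming edges; only P1's bump applies → (0, 1)
#3, invoked 5, has no incoming edges; only P0's bump applies → (1, 0)
#2, invoked 3, takes VC(#1)=(0, 1) under max, adds 1 for P1 → (0, 2)
#5, invoked 8, takes VC(#3)=(1, 0) under max, adds 1 for P0 → (2, 0)
#4, invoked 7, takes VC(#2)=(0, 2) under max, adds 1 for P1 → (0, 3)
#7, invoked 13, takes VC(#5)=(2, 0) under max, adds 1 for P0 → (3, 0)
#6, invoked 10, takes VC(#4)=(0, 3) under max, adds 1 for P1 → (0, 4)
#8, invoked 14, takes VC(#6)=(0, 4) under max, adds 1 for P1 → (0, 5)
#9, invoked 17, takes VC(#7)=(3, 0), VC(#8)=(0, 5) under max, adds 1 for P1 → (3, 6)
target: VC(#9) = (3, 6)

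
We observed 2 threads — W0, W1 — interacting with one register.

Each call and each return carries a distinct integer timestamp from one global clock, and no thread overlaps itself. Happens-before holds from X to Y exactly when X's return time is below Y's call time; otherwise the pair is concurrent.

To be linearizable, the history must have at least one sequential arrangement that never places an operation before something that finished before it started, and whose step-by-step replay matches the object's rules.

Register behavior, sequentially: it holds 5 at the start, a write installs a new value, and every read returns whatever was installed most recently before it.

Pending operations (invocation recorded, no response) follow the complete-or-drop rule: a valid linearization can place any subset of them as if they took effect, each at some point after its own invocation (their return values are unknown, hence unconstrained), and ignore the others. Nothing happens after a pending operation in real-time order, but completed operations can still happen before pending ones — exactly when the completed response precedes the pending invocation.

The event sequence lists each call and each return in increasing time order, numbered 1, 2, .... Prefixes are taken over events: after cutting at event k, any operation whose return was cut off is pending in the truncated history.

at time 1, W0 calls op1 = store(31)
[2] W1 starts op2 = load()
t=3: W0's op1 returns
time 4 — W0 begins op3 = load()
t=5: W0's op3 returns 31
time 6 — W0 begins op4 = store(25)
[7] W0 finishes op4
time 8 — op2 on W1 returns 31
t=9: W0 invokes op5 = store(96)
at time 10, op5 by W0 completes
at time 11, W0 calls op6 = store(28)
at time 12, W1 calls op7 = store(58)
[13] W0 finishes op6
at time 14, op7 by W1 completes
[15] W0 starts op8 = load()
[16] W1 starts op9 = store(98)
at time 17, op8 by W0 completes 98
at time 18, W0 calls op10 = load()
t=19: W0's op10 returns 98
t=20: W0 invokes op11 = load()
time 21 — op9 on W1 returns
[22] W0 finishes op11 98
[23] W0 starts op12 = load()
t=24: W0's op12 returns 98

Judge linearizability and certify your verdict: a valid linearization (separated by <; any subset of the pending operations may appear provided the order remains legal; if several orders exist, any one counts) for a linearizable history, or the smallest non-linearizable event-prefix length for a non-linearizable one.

after step 1 (op1 store(31)): value 31
after step 2 (op2 load() → 31): value 31
after step 3 (op3 load() → 31): value 31
after step 4 (op4 store(25)): value 25
after step 5 (op5 store(96)): value 96
after step 6 (op6 store(28)): value 28
after step 7 (op7 store(58)): value 58
after step 8 (op9 store(98)): value 98
after step 9 (op8 load() → 98): value 98
after step 10 (op10 load() → 98): value 98
after step 11 (op11 load() → 98): value 98
after step 12 (op12 load() → 98): value 98

linearizable — witness: op1 < op2 < op3 < op4 < op5 < op6 < op7 < op9 < op8 < op10 < op11 < op12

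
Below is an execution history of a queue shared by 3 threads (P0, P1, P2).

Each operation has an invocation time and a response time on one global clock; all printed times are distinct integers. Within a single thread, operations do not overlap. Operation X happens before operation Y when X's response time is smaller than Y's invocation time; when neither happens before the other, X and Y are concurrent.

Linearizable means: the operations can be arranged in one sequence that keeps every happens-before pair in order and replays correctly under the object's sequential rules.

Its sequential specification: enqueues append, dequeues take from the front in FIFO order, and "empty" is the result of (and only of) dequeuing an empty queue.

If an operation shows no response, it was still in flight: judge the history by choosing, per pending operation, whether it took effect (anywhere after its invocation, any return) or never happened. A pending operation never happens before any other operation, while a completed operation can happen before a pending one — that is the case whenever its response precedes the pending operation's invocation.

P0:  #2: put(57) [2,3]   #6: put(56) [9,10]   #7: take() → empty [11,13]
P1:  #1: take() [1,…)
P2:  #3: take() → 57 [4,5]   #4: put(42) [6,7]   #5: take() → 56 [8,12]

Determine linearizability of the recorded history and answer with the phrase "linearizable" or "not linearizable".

linearizable

one valid linearization: #2, #3, #4, #1, #6, #5, #7
after step 1 (#2 put(57)): queue <57>
after step 2 (#3 take() → 57): queue <>
after step 3 (#4 put(42)): queue <42>
after step 4 (#1 take() (pending, included)): queue <>
after step 5 (#6 put(56)): queue <56>
after step 6 (#5 take() → 56): queue <>
after step 7 (#7 take() → empty): queue <>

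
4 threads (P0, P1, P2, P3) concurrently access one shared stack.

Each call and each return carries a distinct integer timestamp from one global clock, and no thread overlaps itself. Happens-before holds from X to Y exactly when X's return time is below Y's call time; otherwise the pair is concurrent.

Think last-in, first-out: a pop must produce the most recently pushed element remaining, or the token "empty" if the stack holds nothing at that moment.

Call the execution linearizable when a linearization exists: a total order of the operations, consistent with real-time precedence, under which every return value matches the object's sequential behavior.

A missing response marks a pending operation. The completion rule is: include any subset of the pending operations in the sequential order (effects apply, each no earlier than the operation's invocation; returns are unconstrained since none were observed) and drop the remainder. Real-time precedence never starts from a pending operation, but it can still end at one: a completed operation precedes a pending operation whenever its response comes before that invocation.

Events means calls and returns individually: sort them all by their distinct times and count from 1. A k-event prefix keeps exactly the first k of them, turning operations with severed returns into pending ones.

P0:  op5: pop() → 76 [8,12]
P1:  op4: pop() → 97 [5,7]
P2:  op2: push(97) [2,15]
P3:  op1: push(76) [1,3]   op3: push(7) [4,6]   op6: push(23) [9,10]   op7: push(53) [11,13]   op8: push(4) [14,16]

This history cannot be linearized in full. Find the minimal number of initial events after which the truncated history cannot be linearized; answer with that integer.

one valid order for events 1..11 is op1, op2, op4, op3, op5, op6:
1. op1 push(76), leaving stack <76>
2. op2 push(97) (pending, included), leaving stack <76,97>
3. op4 pop() → 97, leaving stack <76>
4. op3 push(7), leaving stack <76,7>
5. op5 pop() (pending, included), leaving stack <76>
6. op6 push(23), leaving stack <76,23>
include event 12 — op5 responding at 12 — and every candidate order breaks
no escape via the 2 pending operations (op2, op7): every completion choice fails
one such order, op1, op3, op4, op5, op6 (pending dropped), breaks at step 3 where op4 pop() → 97 is illegal
one such order, op1, op3, op4, op6, op5 (pending dropped), breaks at step 3 where op4 pop() → 97 is illegal

12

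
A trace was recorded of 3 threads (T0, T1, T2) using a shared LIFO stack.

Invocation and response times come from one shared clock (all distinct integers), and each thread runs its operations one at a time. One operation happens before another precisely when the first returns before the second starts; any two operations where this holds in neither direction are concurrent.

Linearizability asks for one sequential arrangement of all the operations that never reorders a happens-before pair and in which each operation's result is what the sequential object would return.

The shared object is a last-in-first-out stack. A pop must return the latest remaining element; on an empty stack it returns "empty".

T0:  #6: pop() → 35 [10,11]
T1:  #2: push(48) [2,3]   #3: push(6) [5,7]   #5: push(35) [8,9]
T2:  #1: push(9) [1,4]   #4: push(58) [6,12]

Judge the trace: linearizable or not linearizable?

linearizable

witness order: #1, #2, #3, #4, #5, #6
1. #1 push(9), leaving stack <9>
2. #2 push(48), leaving stack <9,48>
3. #3 push(6), leaving stack <9,48,6>
4. #4 push(58), leaving stack <9,48,6,58>
5. #5 push(35), leaving stack <9,48,6,58,35>
6. #6 pop() → 35, leaving stack <9,48,6,58>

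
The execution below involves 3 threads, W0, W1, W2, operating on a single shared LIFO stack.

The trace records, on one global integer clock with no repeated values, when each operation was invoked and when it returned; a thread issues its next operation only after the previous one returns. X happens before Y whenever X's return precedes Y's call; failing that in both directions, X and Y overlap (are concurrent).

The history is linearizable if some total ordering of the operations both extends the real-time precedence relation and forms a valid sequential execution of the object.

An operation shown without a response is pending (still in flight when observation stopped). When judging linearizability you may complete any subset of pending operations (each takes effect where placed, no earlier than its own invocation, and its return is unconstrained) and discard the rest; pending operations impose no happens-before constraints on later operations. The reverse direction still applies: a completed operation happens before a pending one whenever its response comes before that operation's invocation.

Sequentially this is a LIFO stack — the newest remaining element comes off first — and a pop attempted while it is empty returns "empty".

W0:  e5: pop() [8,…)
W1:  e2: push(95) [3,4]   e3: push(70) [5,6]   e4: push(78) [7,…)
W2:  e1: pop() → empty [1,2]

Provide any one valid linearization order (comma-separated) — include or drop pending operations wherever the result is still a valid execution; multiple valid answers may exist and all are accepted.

e1, e2, e3

after step 1 (e1 pop() → empty): stack <>
after step 2 (e2 push(95)): stack <95>
after step 3 (e3 push(70)): stack <95,70>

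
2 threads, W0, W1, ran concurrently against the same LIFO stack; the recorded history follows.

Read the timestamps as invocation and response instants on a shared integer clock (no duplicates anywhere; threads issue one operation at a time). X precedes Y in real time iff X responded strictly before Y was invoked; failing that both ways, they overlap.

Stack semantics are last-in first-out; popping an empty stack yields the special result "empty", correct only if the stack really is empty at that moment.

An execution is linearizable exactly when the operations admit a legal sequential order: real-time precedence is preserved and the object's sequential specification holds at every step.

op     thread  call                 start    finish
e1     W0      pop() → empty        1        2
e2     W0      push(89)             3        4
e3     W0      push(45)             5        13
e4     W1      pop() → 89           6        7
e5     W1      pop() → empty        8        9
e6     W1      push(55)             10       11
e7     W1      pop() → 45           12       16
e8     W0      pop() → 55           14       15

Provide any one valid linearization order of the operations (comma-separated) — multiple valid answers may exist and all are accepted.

e1, e2, e4, e5, e3, e6, e8, e7

after step 1 (e1 pop() → empty): stack <>
after step 2 (e2 push(89)): stack <89>
after step 3 (e4 pop() → 89): stack <>
after step 4 (e5 pop() → empty): stack <>
after step 5 (e3 push(45)): stack <45>
after step 6 (e6 push(55)): stack <45,55>
after step 7 (e8 pop() → 55): stack <45>
after step 8 (e7 pop() → 45): stack <>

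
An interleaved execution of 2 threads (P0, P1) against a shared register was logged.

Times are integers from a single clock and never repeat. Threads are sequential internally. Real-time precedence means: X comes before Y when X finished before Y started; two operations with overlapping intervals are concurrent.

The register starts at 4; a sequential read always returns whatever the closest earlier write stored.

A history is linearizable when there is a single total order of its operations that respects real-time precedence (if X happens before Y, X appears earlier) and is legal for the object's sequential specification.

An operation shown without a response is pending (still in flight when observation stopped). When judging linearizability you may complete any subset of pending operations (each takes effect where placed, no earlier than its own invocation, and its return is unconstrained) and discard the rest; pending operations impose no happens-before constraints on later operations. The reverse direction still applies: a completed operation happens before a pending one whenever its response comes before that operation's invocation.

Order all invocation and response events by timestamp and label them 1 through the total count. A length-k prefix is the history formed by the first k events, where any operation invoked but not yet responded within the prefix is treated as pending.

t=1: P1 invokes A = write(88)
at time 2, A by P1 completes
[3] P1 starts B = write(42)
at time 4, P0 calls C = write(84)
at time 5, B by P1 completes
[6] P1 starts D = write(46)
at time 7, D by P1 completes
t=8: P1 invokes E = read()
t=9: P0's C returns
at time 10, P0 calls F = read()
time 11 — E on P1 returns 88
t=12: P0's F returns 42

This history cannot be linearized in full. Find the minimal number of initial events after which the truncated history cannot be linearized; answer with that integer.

11

events 1..10 are linearizable, e.g. via A, B, C, D:
step 1: A write(88) — value 88
step 2: B write(42) — value 42
step 3: C write(84) — value 84
step 4: D write(46) — value 46
at event 11 (E's time-11 response) nothing linearizes any more
completion choices over the 1 pending operation (F) were checked; none helps
take A, B, C, D, E (pending dropped): step 5 already fails, because E read() → 88 cannot occur there
take A, B, D, C, E (pending dropped): step 5 already fails, because E read() → 88 cannot occur there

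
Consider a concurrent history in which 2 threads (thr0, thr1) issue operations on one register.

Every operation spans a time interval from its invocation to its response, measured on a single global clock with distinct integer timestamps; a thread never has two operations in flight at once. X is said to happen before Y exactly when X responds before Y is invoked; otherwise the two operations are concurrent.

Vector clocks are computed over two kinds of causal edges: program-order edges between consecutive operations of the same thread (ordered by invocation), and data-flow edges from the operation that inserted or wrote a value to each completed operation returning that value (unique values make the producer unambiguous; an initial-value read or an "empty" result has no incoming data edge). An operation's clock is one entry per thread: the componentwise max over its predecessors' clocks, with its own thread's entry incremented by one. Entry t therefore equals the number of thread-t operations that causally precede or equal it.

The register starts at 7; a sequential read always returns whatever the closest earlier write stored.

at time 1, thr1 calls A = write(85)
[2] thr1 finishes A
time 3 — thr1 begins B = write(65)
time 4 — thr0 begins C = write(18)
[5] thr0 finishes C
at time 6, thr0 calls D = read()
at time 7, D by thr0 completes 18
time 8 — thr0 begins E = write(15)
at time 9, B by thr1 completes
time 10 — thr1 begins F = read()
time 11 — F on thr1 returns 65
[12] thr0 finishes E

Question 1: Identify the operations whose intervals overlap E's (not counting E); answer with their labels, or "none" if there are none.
B, F

concurrent with E ([8,12]): every op whose interval crosses 8..12
A [1,2]: before
B [3,9]: concurrent
C [4,5]: before
D [6,7]: before
F [10,11]: concurrent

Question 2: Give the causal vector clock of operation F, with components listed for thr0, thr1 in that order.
(0, 3)

A, invoked 1, has no incoming edges; only thr1's bump applies → (0, 1)
C, invoked 4, has no incoming edges; only thr0's bump applies → (1, 0)
B, invoked 3, takes VC(A)=(0, 1) under max, adds 1 for thr1 → (0, 2)
D, invoked 6, takes VC(C)=(1, 0) under max, adds 1 for thr0 → (2, 0)
F, invoked 10, takes VC(B)=(0, 2) under max, adds 1 for thr1 → (0, 3)
E, invoked 8, takes VC(D)=(2, 0) under max, adds 1 for thr0 → (3, 0)
target: VC(F) = (0, 3)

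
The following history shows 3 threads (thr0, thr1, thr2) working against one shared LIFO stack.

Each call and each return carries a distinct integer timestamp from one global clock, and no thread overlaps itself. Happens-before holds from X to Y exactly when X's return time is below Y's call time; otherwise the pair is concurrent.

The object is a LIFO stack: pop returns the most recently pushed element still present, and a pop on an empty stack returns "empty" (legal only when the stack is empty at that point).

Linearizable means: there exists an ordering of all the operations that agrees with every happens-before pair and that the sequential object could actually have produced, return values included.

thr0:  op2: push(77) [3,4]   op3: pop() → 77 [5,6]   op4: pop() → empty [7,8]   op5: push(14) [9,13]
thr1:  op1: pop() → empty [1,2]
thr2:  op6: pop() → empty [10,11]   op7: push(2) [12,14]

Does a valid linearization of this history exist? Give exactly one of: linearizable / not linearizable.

witness order: op1, op2, op3, op4, op6, op5, op7
after step 1 (op1 pop() → empty): stack <>
after step 2 (op2 push(77)): stack <77>
after step 3 (op3 pop() → 77): stack <>
after step 4 (op4 pop() → empty): stack <>
after step 5 (op6 pop() → empty): stack <>
after step 6 (op5 push(14)): stack <14>
after step 7 (op7 push(2)): stack <14,2>

linearizable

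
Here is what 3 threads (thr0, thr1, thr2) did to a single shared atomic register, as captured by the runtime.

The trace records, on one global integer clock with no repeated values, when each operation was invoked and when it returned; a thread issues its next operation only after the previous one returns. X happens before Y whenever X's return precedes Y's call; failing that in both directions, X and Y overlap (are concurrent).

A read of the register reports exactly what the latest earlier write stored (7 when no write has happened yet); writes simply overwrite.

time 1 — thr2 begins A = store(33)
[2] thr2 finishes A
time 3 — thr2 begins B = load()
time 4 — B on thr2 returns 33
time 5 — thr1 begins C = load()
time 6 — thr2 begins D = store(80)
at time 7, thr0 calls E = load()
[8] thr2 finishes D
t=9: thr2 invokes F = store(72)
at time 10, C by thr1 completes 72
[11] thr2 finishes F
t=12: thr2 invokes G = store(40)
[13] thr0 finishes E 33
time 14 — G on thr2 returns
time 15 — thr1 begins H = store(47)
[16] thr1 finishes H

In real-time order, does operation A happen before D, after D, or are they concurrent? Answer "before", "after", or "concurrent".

before

A spans [1,2], D spans [6,8]
resp(A)=2 < inv(D)=6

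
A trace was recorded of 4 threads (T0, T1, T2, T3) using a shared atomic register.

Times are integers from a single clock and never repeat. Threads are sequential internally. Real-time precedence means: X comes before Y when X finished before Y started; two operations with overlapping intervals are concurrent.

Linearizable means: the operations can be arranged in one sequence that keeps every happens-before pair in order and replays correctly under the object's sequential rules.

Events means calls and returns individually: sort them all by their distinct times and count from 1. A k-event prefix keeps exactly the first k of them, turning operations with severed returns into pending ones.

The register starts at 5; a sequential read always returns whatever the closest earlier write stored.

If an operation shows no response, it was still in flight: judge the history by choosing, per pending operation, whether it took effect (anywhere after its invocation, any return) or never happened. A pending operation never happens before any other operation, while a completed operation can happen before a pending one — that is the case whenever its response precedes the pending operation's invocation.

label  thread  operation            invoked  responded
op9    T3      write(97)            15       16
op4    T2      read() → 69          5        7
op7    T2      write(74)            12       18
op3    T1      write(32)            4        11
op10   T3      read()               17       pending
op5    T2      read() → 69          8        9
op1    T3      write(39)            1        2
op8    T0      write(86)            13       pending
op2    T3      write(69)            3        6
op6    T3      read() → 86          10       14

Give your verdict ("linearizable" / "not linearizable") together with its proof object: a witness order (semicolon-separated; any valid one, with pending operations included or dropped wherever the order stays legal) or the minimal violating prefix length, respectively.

linearizable — witness: op1; op2; op4; op5; op3; op7; op8; op6; op9

after step 1 (op1 write(39)): value 39
after step 2 (op2 write(69)): value 69
after step 3 (op4 read() → 69): value 69
after step 4 (op5 read() → 69): value 69
after step 5 (op3 write(32)): value 32
after step 6 (op7 write(74)): value 74
after step 7 (op8 write(86) (pending, included)): value 86
after step 8 (op6 read() → 86): value 86
after step 9 (op9 write(97)): value 97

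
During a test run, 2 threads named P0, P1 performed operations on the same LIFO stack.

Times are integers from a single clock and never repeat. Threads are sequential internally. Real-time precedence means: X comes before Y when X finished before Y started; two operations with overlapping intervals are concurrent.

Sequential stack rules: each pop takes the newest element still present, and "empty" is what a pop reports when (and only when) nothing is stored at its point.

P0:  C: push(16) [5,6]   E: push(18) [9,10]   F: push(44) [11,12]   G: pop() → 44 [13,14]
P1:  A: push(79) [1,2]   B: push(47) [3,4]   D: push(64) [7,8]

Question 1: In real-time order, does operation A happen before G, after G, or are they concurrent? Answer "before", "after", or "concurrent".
before

A spans [1,2], G spans [13,14]
resp(A)=2 < inv(G)=13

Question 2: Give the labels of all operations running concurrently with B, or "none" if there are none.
none

B spans [3,4]; an op avoiding the whole window 3..4 is ordered, any other is concurrent
A [1,2]: before
C [5,6]: after
D [7,8]: after
E [9,10]: after
F [11,12]: after
G [13,14]: after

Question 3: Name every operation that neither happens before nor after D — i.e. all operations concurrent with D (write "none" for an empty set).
none

overlap test against D [7,8]: concurrent iff the interval meets 7..8
A [1,2]: before
B [3,4]: before
C [5,6]: before
E [9,10]: after
F [11,12]: after
G [13,14]: after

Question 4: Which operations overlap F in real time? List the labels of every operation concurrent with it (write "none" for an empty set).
none

F spans [11,12]: anything still running between times 11 and 12 counts as concurrent
A [1,2]: before
B [3,4]: before
C [5,6]: before
D [7,8]: before
E [9,10]: before
G [13,14]: after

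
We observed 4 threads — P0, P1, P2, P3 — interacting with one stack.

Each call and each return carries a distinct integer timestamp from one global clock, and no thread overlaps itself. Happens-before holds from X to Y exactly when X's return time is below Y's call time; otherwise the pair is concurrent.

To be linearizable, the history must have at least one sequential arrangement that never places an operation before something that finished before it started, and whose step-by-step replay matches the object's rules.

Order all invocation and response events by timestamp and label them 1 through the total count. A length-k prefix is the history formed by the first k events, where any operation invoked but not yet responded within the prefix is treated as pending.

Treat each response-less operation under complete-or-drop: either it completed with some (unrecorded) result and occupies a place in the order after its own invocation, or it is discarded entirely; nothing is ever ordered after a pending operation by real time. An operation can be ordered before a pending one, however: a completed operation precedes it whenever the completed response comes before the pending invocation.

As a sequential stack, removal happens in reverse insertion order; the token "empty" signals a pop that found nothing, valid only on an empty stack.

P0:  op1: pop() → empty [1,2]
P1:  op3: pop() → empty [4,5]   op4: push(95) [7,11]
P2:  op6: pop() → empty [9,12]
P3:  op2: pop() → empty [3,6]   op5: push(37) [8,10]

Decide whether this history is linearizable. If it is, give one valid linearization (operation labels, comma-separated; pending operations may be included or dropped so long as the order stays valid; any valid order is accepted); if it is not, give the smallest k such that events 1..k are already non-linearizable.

step 1: op1 pop() → empty — stack <>
step 2: op2 pop() → empty — stack <>
step 3: op3 pop() → empty — stack <>
step 4: op6 pop() → empty — stack <>
step 5: op4 push(95) — stack <95>
step 6: op5 push(37) — stack <95,37>

linearizable — witness: op1, op2, op3, op6, op4, op5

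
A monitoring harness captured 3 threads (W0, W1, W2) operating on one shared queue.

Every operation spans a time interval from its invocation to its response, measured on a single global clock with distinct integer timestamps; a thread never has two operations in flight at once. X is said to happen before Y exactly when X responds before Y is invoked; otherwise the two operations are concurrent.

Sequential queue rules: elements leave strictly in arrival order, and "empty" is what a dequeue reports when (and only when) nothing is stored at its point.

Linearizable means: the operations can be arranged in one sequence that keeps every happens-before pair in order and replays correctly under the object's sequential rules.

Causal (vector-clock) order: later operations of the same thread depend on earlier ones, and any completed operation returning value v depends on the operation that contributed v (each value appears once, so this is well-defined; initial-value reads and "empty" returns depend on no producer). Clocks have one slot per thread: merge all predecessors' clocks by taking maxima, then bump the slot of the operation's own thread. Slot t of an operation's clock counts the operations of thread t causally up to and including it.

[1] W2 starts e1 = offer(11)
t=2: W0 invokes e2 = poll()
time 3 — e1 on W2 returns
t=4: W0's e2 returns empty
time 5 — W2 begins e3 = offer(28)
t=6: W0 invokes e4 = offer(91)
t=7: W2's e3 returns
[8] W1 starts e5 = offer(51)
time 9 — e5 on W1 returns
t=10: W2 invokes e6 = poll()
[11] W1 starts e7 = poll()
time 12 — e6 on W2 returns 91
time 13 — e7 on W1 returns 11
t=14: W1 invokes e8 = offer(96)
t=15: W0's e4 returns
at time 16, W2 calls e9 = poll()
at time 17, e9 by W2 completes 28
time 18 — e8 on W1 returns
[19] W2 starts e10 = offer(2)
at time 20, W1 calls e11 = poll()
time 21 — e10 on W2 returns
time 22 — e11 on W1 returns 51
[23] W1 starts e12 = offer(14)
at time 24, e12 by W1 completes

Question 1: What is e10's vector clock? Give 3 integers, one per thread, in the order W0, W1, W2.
Answer: (2, 0, 5)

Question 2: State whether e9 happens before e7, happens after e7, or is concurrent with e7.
Answer: after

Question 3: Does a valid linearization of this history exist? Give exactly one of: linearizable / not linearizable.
witness order: e2, e1, e4, e3, e5, e7, e6, e8, e9, e10, e11, e12
1. e2 poll() → empty, leaving queue <>
2. e1 offer(11), leaving queue <11>
3. e4 offer(91), leaving queue <11,91>
4. e3 offer(28), leaving queue <11,91,28>
5. e5 offer(51), leaving queue <11,91,28,51>
6. e7 poll() → 11, leaving queue <91,28,51>
7. e6 poll() → 91, leaving queue <28,51>
8. e8 offer(96), leaving queue <28,51,96>
9. e9 poll() → 28, leaving queue <51,96>
10. e10 offer(2), leaving queue <51,96,2>
11. e11 poll() → 51, leaving queue <96,2>
12. e12 offer(14), leaving queue <96,2,14>

linearizable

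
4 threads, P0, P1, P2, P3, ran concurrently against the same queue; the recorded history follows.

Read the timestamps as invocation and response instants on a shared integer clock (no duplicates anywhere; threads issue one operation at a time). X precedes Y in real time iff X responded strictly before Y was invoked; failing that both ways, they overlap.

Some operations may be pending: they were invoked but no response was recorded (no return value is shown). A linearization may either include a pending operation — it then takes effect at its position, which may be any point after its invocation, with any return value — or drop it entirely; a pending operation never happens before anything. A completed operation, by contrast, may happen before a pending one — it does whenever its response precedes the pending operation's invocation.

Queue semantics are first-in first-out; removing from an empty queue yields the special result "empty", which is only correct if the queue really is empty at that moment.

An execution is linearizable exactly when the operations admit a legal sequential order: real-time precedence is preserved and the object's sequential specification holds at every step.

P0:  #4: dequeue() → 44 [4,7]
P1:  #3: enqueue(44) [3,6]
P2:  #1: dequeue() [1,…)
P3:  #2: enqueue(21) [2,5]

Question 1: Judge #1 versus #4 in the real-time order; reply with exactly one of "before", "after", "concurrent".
#1 spans [1,…), #4 spans [4,7]
the intervals overlap in both directions

concurrent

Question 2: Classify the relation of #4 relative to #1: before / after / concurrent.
#4 spans [4,7], #1 spans [1,…)
the intervals overlap in both directions

concurrent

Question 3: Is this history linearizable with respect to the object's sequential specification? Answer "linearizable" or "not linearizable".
witness order: #1, #3, #2, #4
step 1: #1 dequeue() (pending, included) — queue <>
step 2: #3 enqueue(44) — queue <44>
step 3: #2 enqueue(21) — queue <44,21>
step 4: #4 dequeue() → 44 — queue <21>

linearizable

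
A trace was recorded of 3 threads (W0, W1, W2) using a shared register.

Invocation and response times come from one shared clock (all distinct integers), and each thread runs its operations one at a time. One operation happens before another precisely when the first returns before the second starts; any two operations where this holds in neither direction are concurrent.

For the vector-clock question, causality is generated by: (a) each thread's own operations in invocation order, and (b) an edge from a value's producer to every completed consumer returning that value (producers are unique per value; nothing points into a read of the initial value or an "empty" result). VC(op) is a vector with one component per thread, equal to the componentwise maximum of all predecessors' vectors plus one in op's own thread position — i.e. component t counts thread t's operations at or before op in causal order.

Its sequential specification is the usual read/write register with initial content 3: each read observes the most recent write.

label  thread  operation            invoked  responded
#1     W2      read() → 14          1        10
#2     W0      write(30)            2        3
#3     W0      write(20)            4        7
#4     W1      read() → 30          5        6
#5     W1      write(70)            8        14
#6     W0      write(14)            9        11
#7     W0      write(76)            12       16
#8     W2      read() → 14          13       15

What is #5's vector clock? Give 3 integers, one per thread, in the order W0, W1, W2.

no predecessors for #2 (invoked 2): W0 increments from zero → (1, 0, 0)
VC(#4, invoked at 5): max of VC(#2)=(1, 0, 0), then +1 on thread W1 → (1, 1, 0)
VC(#3, invoked at 4): max of VC(#2)=(1, 0, 0), then +1 on thread W0 → (2, 0, 0)
VC(#5, invoked at 8): max of VC(#4)=(1, 1, 0), then +1 on thread W1 → (1, 2, 0)
VC(#6, invoked at 9): max of VC(#3)=(2, 0, 0), then +1 on thread W0 → (3, 0, 0)
VC(#1, invoked at 1): max of VC(#6)=(3, 0, 0), then +1 on thread W2 → (3, 0, 1)
VC(#7, invoked at 12): max of VC(#6)=(3, 0, 0), then +1 on thread W0 → (4, 0, 0)
VC(#8, invoked at 13): max of VC(#1)=(3, 0, 1), VC(#6)=(3, 0, 0), then +1 on thread W2 → (3, 0, 2)
target: VC(#5) = (1, 2, 0)

(1, 2, 0)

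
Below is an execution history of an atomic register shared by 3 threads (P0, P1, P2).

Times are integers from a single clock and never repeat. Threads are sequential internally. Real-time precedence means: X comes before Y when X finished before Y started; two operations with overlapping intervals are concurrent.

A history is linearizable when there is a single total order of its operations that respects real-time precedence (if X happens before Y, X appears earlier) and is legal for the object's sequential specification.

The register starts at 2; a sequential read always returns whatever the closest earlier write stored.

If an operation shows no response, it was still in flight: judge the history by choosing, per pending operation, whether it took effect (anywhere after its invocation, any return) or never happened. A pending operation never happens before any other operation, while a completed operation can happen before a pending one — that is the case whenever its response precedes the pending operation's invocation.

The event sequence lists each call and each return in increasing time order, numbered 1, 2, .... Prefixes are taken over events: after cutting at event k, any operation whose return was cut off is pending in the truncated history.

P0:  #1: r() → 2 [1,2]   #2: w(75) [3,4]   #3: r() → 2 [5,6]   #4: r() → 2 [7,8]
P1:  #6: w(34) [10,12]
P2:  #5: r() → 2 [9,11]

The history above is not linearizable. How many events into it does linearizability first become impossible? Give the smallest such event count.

6

events 1..5 are linearizable; a witness order is #1, #2:
step 1: #1 r() → 2 — value 2
step 2: #2 w(75) — value 75
include event 6 — #3 responding at 6 — and every candidate order breaks
e.g. #1, #2, #3: illegal at step 3, since #3 r() → 2 cannot apply there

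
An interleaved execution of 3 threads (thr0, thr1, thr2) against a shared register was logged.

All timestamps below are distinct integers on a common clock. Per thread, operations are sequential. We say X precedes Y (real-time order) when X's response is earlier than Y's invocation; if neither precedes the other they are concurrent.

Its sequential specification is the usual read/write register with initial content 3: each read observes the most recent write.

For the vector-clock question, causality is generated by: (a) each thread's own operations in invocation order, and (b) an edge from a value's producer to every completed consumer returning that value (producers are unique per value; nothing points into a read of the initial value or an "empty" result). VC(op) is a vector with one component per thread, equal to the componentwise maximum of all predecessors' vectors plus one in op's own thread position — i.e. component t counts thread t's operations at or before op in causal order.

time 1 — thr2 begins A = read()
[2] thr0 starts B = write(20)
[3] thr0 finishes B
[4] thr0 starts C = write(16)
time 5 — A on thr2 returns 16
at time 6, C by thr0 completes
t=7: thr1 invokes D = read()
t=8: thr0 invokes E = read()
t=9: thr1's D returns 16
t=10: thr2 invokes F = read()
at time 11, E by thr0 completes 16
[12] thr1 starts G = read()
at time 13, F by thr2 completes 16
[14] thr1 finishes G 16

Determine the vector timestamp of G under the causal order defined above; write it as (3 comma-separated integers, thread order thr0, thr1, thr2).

no predecessors for B (invoked 2): thr0 increments from zero → (1, 0, 0)
merge at C (invoked 4): VC(B)=(1, 0, 0), own-thread bump on thr0 → (2, 0, 0)
merge at A (invoked 1): VC(C)=(2, 0, 0), own-thread bump on thr2 → (2, 0, 1)
merge at D (invoked 7): VC(C)=(2, 0, 0), own-thread bump on thr1 → (2, 1, 0)
merge at E (invoked 8): VC(C)=(2, 0, 0), own-thread bump on thr0 → (3, 0, 0)
merge at F (invoked 10): VC(A)=(2, 0, 1), VC(C)=(2, 0, 0), own-thread bump on thr2 → (2, 0, 2)
merge at G (invoked 12): VC(C)=(2, 0, 0), VC(D)=(2, 1, 0), own-thread bump on thr1 → (2, 2, 0)
target: VC(G) = (2, 2, 0)

(2, 2, 0)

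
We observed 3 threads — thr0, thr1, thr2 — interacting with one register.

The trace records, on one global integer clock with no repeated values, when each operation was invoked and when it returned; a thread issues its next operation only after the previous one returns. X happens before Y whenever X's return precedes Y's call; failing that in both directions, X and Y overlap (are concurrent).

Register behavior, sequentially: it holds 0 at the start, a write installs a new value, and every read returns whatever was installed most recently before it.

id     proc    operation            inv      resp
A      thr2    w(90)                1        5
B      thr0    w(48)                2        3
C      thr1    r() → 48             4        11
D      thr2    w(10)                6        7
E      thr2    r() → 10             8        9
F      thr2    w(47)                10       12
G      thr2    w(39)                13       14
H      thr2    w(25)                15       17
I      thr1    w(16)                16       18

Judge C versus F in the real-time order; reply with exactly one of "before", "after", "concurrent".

C spans [4,11], F spans [10,12]
the intervals overlap in both directions

concurrent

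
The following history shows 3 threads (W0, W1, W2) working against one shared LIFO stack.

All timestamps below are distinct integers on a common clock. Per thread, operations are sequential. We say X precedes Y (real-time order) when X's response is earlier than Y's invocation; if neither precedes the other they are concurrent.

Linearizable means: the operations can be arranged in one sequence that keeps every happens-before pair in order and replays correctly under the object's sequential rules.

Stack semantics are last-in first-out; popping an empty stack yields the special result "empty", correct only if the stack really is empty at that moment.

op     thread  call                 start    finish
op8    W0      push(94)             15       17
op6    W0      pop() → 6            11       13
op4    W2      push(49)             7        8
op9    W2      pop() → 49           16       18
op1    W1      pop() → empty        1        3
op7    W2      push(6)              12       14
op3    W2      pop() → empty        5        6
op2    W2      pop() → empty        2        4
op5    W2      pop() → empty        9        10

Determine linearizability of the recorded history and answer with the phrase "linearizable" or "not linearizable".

not linearizable

events 1..9 are fine; event 10 — the response of op5 at time 10 — makes the prefix non-linearizable
every one of the 2 real-time-consistent orders over 5 completed LIFO stack ops fails the sequential spec
sample order op1, op2, op3, op4, op5 stalls at step 5 — op5 pop() → empty has no legal effect
sample order op2, op1, op3, op4, op5 stalls at step 5 — op5 pop() → empty has no legal effect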